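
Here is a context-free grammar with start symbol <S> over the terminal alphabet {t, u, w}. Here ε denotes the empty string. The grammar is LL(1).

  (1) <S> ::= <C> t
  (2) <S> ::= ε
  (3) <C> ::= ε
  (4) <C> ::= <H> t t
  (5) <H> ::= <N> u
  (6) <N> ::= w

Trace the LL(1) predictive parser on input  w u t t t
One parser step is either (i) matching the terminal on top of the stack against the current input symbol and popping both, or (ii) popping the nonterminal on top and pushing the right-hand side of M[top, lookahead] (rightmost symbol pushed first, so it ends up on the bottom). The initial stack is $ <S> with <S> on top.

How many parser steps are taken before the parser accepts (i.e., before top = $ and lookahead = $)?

     Stack          Input        Action
  1  $ <S>          w u t t t $  expand <S> ::= <C> t
  2  $ t <C>        w u t t t $  expand <C> ::= <H> t t
  3  $ t t t <H>    w u t t t $  expand <H> ::= <N> u
  4  $ t t t u <N>  w u t t t $  expand <N> ::= w
  5  $ t t t u w    w u t t t $  match w
  6  $ t t t u      u t t t $    match u
  7  $ t t t        t t t $      match t
  8  $ t t          t t $        match t
  9  $ t            t $          match t
Accept reached after 9 steps.

9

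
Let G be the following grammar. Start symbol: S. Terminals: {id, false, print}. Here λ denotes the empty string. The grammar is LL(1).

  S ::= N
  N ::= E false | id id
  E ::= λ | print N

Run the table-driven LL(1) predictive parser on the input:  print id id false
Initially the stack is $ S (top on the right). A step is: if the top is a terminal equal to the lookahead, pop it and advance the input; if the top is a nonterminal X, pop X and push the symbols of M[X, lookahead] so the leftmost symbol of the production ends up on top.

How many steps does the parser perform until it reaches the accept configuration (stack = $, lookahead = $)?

8

     Stack            Input                Action
  1  $ S              print id id false $  expand S ::= N
  2  $ N              print id id false $  expand N ::= E false
  3  $ false E        print id id false $  expand E ::= print N
  4  $ false N print  print id id false $  match print
  5  $ false N        id id false $        expand N ::= id id
  6  $ false id id    id id false $        match id
  7  $ false id       id false $           match id
  8  $ false          false $              match false
Accept reached after 8 steps.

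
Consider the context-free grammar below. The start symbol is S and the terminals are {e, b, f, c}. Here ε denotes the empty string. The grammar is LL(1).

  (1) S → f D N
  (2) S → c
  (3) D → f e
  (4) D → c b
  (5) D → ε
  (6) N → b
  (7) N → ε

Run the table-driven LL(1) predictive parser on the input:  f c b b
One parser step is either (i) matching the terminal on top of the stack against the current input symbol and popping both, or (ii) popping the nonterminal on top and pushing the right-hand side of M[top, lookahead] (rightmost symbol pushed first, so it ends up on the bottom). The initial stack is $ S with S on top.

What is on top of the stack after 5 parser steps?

N

step 1: stack=$ S  input=f c b b $  — expand S → f D N
step 2: stack=$ N D f  input=f c b b $  — match f
step 3: stack=$ N D  input=c b b $  — expand D → c b
step 4: stack=$ N b c  input=c b b $  — match c
step 5: stack=$ N b  input=b b $  — match b
Stack after step 5: $ N (top = N).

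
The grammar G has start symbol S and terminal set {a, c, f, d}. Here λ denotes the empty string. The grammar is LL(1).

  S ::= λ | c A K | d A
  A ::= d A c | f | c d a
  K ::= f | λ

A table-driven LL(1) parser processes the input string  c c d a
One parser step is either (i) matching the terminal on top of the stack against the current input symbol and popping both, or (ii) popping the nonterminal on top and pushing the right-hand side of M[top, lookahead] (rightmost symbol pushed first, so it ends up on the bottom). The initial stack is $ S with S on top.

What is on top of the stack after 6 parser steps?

     Stack      Input      Action
  1  $ S        c c d a $  expand S ::= c A K
  2  $ K A c    c c d a $  match c
  3  $ K A      c d a $    expand A ::= c d a
  4  $ K a d c  c d a $    match c
  5  $ K a d    d a $      match d
  6  $ K a      a $        match a
Stack after step 6: $ K (top = K).

K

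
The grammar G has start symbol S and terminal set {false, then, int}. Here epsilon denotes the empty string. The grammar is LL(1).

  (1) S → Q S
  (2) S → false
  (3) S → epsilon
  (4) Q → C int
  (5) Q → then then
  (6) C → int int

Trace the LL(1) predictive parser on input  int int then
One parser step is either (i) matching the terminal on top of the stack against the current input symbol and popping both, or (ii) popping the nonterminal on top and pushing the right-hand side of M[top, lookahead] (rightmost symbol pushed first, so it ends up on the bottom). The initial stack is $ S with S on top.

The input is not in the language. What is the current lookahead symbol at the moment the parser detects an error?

     Stack            Input           Action
  1  $ S              int int then $  expand S → Q S
  2  $ S Q            int int then $  expand Q → C int
  3  $ S int C        int int then $  expand C → int int
  4  $ S int int int  int int then $  match int
  5  $ S int int      int then $      match int
  6  $ S int          then $          error: top is terminal int but lookahead is then

then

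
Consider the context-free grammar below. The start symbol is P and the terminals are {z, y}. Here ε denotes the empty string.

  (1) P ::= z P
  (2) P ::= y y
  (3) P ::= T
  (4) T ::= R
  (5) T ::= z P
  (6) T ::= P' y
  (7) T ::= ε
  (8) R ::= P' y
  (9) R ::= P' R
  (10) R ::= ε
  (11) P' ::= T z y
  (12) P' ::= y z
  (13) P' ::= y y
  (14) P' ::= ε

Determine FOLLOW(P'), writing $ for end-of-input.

{$, y, z}

FIRST(P) = {ε, y, z}  (via T)
FIRST(T) = {ε, y, z}  (via R, P' y)
FIRST(P') = {ε, y, z}  (via T z y)
FIRST(R) = {ε, y, z}  (via P' y, P' R)
FOLLOW(P) includes $ since P is the start symbol.
FOLLOW(P): in P::=z P, the suffix after P is empty (adds nothing new); in T::=z P, the suffix after P is empty, so FOLLOW(P) ⊇ FOLLOW(T) = {$, z}. Thus FOLLOW(P) = {$, z}.
FOLLOW(T): in P::=T, the suffix after T is empty, so FOLLOW(T) ⊇ FOLLOW(P) = {$, z}; in P'::=T z y, T is followed by z y with FIRST {z}. Thus FOLLOW(T) = {$, z}.
FOLLOW(R): in T::=R, the suffix after R is empty, so FOLLOW(R) ⊇ FOLLOW(T) = {$, z}; in R::=P' R, the suffix after R is empty (adds nothing new). Thus FOLLOW(R) = {$, z}.
FOLLOW(P'): in T::=P' y, P' is followed by y with FIRST {y}; in R::=P' y, P' is followed by y with FIRST {y}; in R::=P' R, P' is followed by R with FIRST {ε, y, z}; in R::=P' R, the suffix after P' is nullable, so FOLLOW(P') ⊇ FOLLOW(R) = {$, z}. Thus FOLLOW(P') = {$, y, z}.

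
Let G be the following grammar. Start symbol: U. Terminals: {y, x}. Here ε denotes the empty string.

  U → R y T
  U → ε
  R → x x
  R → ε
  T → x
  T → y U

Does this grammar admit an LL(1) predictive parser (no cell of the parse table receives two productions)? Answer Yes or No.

FIRST(U) = {ε, x, y}
FIRST(R) = {ε, x}
FIRST(T) = {x, y}
FOLLOW(U) = {$}
FOLLOW(R) = {y}
FOLLOW(T) = {$}
Each cell of M receives at most one production.

Yes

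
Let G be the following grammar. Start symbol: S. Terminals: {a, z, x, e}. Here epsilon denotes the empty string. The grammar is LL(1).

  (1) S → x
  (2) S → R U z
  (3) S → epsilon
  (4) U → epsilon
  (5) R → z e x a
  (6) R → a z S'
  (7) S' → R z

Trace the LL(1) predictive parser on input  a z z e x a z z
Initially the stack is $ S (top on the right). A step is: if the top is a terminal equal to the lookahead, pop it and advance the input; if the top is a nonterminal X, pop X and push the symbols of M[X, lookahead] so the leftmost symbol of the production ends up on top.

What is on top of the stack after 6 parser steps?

step 1: stack=$ S  input=a z z e x a z z $  — expand S → R U z
step 2: stack=$ z U R  input=a z z e x a z z $  — expand R → a z S'
step 3: stack=$ z U S' z a  input=a z z e x a z z $  — match a
step 4: stack=$ z U S' z  input=z z e x a z z $  — match z
step 5: stack=$ z U S'  input=z e x a z z $  — expand S' → R z
step 6: stack=$ z U z R  input=z e x a z z $  — expand R → z e x a
Stack after step 6: $ z U z a x e z (top = z).

z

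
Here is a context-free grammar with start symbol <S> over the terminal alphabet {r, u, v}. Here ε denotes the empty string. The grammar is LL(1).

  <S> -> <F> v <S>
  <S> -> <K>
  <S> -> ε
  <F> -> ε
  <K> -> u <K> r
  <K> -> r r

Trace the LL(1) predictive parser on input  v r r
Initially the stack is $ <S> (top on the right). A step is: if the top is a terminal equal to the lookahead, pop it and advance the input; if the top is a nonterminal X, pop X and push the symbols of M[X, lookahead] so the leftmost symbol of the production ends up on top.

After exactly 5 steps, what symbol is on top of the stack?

step 1: stack=$ <S>  input=v r r $  — expand <S> -> <F> v <S>
step 2: stack=$ <S> v <F>  input=v r r $  — expand <F> -> ε
step 3: stack=$ <S> v  input=v r r $  — match v
step 4: stack=$ <S>  input=r r $  — expand <S> -> <K>
step 5: stack=$ <K>  input=r r $  — expand <K> -> r r
Stack after step 5: $ r r (top = r).

r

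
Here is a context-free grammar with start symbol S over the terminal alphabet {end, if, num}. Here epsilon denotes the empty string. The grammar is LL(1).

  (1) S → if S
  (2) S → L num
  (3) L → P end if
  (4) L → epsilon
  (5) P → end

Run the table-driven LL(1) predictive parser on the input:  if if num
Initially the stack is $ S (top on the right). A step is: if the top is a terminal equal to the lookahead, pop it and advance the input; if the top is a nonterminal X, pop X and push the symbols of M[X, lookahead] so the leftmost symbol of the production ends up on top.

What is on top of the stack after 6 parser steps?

num

step 1: stack=$ S  input=if if num $  — expand S → if S
step 2: stack=$ S if  input=if if num $  — match if
step 3: stack=$ S  input=if num $  — expand S → if S
step 4: stack=$ S if  input=if num $  — match if
step 5: stack=$ S  input=num $  — expand S → L num
step 6: stack=$ num L  input=num $  — expand L → epsilon
Stack after step 6: $ num (top = num).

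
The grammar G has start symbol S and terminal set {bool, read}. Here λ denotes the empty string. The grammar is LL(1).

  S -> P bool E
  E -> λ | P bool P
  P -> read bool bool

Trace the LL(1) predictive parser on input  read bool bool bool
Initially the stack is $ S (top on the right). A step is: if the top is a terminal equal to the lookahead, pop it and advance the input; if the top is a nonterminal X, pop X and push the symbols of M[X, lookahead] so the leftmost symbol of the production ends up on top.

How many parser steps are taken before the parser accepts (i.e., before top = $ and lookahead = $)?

7

step 1: stack=$ S  input=read bool bool bool $  — expand S -> P bool E
step 2: stack=$ E bool P  input=read bool bool bool $  — expand P -> read bool bool
step 3: stack=$ E bool bool bool read  input=read bool bool bool $  — match read
step 4: stack=$ E bool bool bool  input=bool bool bool $  — match bool
step 5: stack=$ E bool bool  input=bool bool $  — match bool
step 6: stack=$ E bool  input=bool $  — match bool
step 7: stack=$ E  input=$  — expand E -> λ
Accept reached after 7 steps.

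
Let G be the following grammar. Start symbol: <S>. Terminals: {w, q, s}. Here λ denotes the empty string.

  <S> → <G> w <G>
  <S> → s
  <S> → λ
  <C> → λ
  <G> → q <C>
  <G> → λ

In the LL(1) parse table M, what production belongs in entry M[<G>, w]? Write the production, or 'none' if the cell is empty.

FIRST(<C>) = {λ}
FIRST(<G>) = {λ, q}
FIRST(<S>) = {λ, q, s, w}  (via <G> w <G>)
FOLLOW(<S>) includes $ since <S> is the start symbol.
FOLLOW(<S>): <S> appears on no right-hand side. Thus FOLLOW(<S>) = {$}.
FOLLOW(<G>): in <S>→<G> w <G> (occurrence 1), <G> is followed by w <G> with FIRST {w}; in <S>→<G> w <G> (occurrence 2), the suffix after <G> is empty, so FOLLOW(<G>) ⊇ FOLLOW(<S>) = {$}. Thus FOLLOW(<G>) = {$, w}.
For <G> → q <C>: FIRST(q <C>) = {q}, so it goes in M[<G>, t] for t ∈ {q}.
For <G> → λ: FIRST(λ) = {λ}, so it goes in M[<G>, t] for t ∈ {}; since λ ∈ FIRST, also for every t ∈ FOLLOW(<G>) = {$, w}.

<G> → λ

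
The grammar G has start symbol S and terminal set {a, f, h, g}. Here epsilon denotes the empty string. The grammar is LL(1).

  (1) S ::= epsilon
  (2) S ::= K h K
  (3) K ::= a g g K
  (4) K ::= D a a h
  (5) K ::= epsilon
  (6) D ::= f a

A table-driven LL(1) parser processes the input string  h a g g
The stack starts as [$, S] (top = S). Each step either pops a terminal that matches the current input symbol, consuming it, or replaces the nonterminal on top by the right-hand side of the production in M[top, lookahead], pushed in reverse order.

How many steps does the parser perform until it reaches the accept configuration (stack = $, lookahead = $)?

     Stack      Input      Action
  1  $ S        h a g g $  expand S ::= K h K
  2  $ K h K    h a g g $  expand K ::= epsilon
  3  $ K h      h a g g $  match h
  4  $ K        a g g $    expand K ::= a g g K
  5  $ K g g a  a g g $    match a
  6  $ K g g    g g $      match g
  7  $ K g      g $        match g
  8  $ K        $          expand K ::= epsilon
Accept reached after 8 steps.

8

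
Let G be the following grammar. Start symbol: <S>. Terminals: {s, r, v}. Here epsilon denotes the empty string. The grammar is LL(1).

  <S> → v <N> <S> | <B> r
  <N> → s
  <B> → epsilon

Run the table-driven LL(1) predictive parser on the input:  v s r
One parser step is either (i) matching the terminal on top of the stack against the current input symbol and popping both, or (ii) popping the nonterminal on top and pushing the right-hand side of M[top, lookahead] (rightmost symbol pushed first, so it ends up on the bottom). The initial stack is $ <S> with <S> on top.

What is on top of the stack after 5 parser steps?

<B>

     Stack        Input    Action
  1  $ <S>        v s r $  expand <S> → v <N> <S>
  2  $ <S> <N> v  v s r $  match v
  3  $ <S> <N>    s r $    expand <N> → s
  4  $ <S> s      s r $    match s
  5  $ <S>        r $      expand <S> → <B> r
Stack after step 5: $ r <B> (top = <B>).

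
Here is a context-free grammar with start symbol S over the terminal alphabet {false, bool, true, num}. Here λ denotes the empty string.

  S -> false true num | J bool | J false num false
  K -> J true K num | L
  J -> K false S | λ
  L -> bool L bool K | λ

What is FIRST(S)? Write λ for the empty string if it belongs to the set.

{bool, false, true}

FIRST(L) = {λ, bool}
FIRST(S) = {bool, false, true}  (via J bool, J false num false)
FIRST(K) = {λ, bool, false, true}  (via J true K num, L)
FIRST(J) = {λ, bool, false, true}  (via K false S)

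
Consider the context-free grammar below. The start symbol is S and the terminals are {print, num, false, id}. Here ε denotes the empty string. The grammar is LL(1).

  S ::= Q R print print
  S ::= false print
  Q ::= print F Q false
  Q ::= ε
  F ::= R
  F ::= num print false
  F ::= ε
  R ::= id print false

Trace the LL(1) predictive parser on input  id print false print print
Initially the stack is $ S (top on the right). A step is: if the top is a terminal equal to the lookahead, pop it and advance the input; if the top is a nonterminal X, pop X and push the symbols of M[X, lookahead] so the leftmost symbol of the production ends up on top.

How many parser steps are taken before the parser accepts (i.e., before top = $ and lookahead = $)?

step 1: stack=$ S  input=id print false print print $  — expand S ::= Q R print print
step 2: stack=$ print print R Q  input=id print false print print $  — expand Q ::= ε
step 3: stack=$ print print R  input=id print false print print $  — expand R ::= id print false
step 4: stack=$ print print false print id  input=id print false print print $  — match id
step 5: stack=$ print print false print  input=print false print print $  — match print
step 6: stack=$ print print false  input=false print print $  — match false
step 7: stack=$ print print  input=print print $  — match print
step 8: stack=$ print  input=print $  — match print
Accept reached after 8 steps.

8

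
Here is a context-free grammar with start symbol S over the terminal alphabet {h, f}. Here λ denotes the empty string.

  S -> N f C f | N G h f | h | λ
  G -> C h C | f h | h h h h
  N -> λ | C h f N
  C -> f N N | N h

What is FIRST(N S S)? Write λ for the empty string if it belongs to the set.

FIRST(S): from S->N f C f we get {f, h}; from S->N G h f we get {f, h}; from S->h we get {h}; from S->λ we get {λ}. So FIRST(S) = {λ, f, h}.
FIRST(G): from G->C h C we get {f, h}; from G->f h we get {f}; from G->h h h h we get {h}. So FIRST(G) = {f, h}.
FIRST(N): from N->λ we get {λ}; from N->C h f N we get {f, h}. So FIRST(N) = {λ, f, h}.
FIRST(C): from C->f N N we get {f}; from C->N h we get {f, h}. So FIRST(C) = {f, h}.
FIRST(N S S): take FIRST of each symbol in turn, carrying on past any symbol whose FIRST contains λ; result {λ, f, h}.

{λ, f, h}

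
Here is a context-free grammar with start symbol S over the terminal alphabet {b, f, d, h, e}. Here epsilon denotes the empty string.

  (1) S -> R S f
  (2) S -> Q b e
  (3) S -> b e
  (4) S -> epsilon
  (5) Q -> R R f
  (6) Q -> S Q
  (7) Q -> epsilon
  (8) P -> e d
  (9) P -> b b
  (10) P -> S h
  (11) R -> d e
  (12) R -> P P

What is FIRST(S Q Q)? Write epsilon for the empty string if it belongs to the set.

FIRST(S) = {epsilon, b, d, e, h}  (via R S f, Q b e)
FIRST(P) = {b, d, e, h}  (via S h)
FIRST(R) = {b, d, e, h}  (via P P)
FIRST(Q) = {epsilon, b, d, e, h}  (via R R f, S Q)
FIRST(S Q Q): take FIRST of each symbol in turn, carrying on past any symbol whose FIRST contains epsilon; result {epsilon, b, d, e, h}.

{epsilon, b, d, e, h}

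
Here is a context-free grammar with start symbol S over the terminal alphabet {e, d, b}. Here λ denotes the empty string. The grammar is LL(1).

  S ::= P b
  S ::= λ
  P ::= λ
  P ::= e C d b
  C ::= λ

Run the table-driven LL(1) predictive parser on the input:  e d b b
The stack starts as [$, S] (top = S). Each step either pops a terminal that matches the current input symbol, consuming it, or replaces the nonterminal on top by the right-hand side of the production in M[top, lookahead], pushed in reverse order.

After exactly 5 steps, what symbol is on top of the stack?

step 1: stack=$ S  input=e d b b $  — expand S ::= P b
step 2: stack=$ b P  input=e d b b $  — expand P ::= e C d b
step 3: stack=$ b b d C e  input=e d b b $  — match e
step 4: stack=$ b b d C  input=d b b $  — expand C ::= λ
step 5: stack=$ b b d  input=d b b $  — match d
Stack after step 5: $ b b (top = b).

b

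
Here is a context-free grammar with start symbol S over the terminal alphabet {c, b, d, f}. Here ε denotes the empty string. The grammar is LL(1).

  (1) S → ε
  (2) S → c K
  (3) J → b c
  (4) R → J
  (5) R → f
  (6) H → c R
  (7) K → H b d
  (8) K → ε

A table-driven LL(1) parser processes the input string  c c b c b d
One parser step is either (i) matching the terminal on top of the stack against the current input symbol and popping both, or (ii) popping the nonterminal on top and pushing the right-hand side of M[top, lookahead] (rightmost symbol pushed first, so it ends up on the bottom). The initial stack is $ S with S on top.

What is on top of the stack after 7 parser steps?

b

step 1: stack=$ S  input=c c b c b d $  — expand S → c K
step 2: stack=$ K c  input=c c b c b d $  — match c
step 3: stack=$ K  input=c b c b d $  — expand K → H b d
step 4: stack=$ d b H  input=c b c b d $  — expand H → c R
step 5: stack=$ d b R c  input=c b c b d $  — match c
step 6: stack=$ d b R  input=b c b d $  — expand R → J
step 7: stack=$ d b J  input=b c b d $  — expand J → b c
Stack after step 7: $ d b c b (top = b).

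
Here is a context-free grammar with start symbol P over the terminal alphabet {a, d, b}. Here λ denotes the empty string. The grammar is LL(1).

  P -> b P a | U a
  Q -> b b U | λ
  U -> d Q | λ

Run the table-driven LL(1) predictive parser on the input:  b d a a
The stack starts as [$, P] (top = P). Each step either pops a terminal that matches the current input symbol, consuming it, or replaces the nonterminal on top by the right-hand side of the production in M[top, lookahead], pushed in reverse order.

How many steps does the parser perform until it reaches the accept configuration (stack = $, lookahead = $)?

8

step 1: stack=$ P  input=b d a a $  — expand P -> b P a
step 2: stack=$ a P b  input=b d a a $  — match b
step 3: stack=$ a P  input=d a a $  — expand P -> U a
step 4: stack=$ a a U  input=d a a $  — expand U -> d Q
step 5: stack=$ a a Q d  input=d a a $  — match d
step 6: stack=$ a a Q  input=a a $  — expand Q -> λ
step 7: stack=$ a a  input=a a $  — match a
step 8: stack=$ a  input=a $  — match a
Accept reached after 8 steps.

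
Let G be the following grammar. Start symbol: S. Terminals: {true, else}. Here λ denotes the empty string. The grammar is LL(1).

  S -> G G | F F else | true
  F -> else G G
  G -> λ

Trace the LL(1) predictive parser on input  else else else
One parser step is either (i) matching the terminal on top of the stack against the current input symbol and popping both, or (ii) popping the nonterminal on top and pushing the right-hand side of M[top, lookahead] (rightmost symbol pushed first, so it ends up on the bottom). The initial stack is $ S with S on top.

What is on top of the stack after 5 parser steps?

     Stack              Input             Action
  1  $ S                else else else $  expand S -> F F else
  2  $ else F F         else else else $  expand F -> else G G
  3  $ else F G G else  else else else $  match else
  4  $ else F G G       else else $       expand G -> λ
  5  $ else F G         else else $       expand G -> λ
Stack after step 5: $ else F (top = F).

F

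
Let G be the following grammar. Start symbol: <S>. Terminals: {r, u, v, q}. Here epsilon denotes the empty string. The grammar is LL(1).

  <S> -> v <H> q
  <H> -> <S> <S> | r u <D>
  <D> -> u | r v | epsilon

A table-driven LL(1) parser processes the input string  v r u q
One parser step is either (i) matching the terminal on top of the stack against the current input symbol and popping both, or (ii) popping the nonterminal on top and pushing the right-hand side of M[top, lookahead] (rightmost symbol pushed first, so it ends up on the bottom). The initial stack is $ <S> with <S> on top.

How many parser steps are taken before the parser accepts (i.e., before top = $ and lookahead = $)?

7

     Stack        Input      Action
  1  $ <S>        v r u q $  expand <S> -> v <H> q
  2  $ q <H> v    v r u q $  match v
  3  $ q <H>      r u q $    expand <H> -> r u <D>
  4  $ q <D> u r  r u q $    match r
  5  $ q <D> u    u q $      match u
  6  $ q <D>      q $        expand <D> -> epsilon
  7  $ q          q $        match q
Accept reached after 7 steps.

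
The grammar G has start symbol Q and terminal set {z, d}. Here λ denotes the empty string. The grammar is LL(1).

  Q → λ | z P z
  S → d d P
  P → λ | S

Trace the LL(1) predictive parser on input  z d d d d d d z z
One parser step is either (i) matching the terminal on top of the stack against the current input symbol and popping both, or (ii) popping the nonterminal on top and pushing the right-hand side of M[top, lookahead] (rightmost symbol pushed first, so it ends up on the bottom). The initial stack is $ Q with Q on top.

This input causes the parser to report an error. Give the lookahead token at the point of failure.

      Stack      Input                Action
   1  $ Q        z d d d d d d z z $  expand Q → z P z
   2  $ z P z    z d d d d d d z z $  match z
   3  $ z P      d d d d d d z z $    expand P → S
   4  $ z S      d d d d d d z z $    expand S → d d P
   5  $ z P d d  d d d d d d z z $    match d
   6  $ z P d    d d d d d z z $      match d
   7  $ z P      d d d d z z $        expand P → S
   8  $ z S      d d d d z z $        expand S → d d P
   9  $ z P d d  d d d d z z $        match d
  10  $ z P d    d d d z z $          match d
  11  $ z P      d d z z $            expand P → S
  12  $ z S      d d z z $            expand S → d d P
  13  $ z P d d  d d z z $            match d
  14  $ z P d    d z z $              match d
  15  $ z P      z z $                expand P → λ
  16  $ z        z z $                match z
  17  $          z $                  error: stack empty but input remains

z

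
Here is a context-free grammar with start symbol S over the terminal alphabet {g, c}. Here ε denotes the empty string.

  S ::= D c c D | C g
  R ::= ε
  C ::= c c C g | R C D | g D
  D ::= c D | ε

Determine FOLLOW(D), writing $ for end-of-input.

FIRST(R) = {ε}
FIRST(D) = {ε, c}
FIRST(C) = {c, g}  (via R C D)
FIRST(S) = {c, g}  (via D c c D, C g)
FOLLOW(S) includes $ since S is the start symbol.
FOLLOW(S): S appears on no right-hand side. Thus FOLLOW(S) = {$}.
FOLLOW(R): in C::=R C D, R is followed by C D with FIRST {c, g}. Thus FOLLOW(R) = {c, g}.
FOLLOW(C): in S::=C g, C is followed by g with FIRST {g}; in C::=c c C g, C is followed by g with FIRST {g}; in C::=R C D, C is followed by D with FIRST {ε, c}; in C::=R C D, the suffix after C is nullable (adds nothing new). Thus FOLLOW(C) = {c, g}.
FOLLOW(D): in S::=D c c D (occurrence 1), D is followed by c c D with FIRST {c}; in S::=D c c D (occurrence 2), the suffix after D is empty, so FOLLOW(D) ⊇ FOLLOW(S) = {$}; in C::=R C D, the suffix after D is empty, so FOLLOW(D) ⊇ FOLLOW(C) = {c, g}; in C::=g D, the suffix after D is empty, so FOLLOW(D) ⊇ FOLLOW(C) = {c, g}; in D::=c D, the suffix after D is empty (adds nothing new). Thus FOLLOW(D) = {$, c, g}.

{$, c, g}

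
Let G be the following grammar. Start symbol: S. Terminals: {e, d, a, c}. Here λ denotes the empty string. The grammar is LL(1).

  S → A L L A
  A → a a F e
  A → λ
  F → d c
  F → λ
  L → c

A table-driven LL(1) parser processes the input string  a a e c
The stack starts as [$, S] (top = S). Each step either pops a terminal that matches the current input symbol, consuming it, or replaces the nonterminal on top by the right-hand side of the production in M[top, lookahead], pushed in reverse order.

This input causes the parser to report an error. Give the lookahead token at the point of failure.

step 1: stack=$ S  input=a a e c $  — expand S → A L L A
step 2: stack=$ A L L A  input=a a e c $  — expand A → a a F e
step 3: stack=$ A L L e F a a  input=a a e c $  — match a
step 4: stack=$ A L L e F a  input=a e c $  — match a
step 5: stack=$ A L L e F  input=e c $  — expand F → λ
step 6: stack=$ A L L e  input=e c $  — match e
step 7: stack=$ A L L  input=c $  — expand L → c
step 8: stack=$ A L c  input=c $  — match c
step 9: stack=$ A L  input=$  — error: M[L, $] is empty

$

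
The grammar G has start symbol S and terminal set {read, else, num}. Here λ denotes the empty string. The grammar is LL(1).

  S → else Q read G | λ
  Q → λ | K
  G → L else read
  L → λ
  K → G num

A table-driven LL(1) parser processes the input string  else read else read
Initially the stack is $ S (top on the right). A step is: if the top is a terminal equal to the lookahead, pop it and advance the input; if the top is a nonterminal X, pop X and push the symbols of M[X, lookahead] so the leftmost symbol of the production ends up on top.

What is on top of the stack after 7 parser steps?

read

     Stack            Input                  Action
  1  $ S              else read else read $  expand S → else Q read G
  2  $ G read Q else  else read else read $  match else
  3  $ G read Q       read else read $       expand Q → λ
  4  $ G read         read else read $       match read
  5  $ G              else read $            expand G → L else read
  6  $ read else L    else read $            expand L → λ
  7  $ read else      else read $            match else
Stack after step 7: $ read (top = read).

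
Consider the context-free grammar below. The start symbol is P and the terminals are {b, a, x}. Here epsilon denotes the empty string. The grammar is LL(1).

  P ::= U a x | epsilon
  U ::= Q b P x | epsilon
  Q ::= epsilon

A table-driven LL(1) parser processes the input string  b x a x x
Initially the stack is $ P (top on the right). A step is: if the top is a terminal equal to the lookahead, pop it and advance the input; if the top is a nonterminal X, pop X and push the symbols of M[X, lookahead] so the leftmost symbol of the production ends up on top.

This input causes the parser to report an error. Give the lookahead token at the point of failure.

     Stack          Input        Action
  1  $ P            b x a x x $  expand P ::= U a x
  2  $ x a U        b x a x x $  expand U ::= Q b P x
  3  $ x a x P b Q  b x a x x $  expand Q ::= epsilon
  4  $ x a x P b    b x a x x $  match b
  5  $ x a x P      x a x x $    expand P ::= epsilon
  6  $ x a x        x a x x $    match x
  7  $ x a          a x x $      match a
  8  $ x            x x $        match x
  9  $              x $          error: stack empty but input remains

x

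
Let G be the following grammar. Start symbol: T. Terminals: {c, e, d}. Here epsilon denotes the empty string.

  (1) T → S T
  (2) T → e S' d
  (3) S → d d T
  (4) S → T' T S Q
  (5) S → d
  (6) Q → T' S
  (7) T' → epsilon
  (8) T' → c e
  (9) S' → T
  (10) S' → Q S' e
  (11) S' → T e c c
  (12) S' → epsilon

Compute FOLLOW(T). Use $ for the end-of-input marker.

FIRST(T'): from T'→epsilon we get {epsilon}; from T'→c e we get {c}. So FIRST(T') = {epsilon, c}.
FIRST(T): from T→S T we get {c, d, e}; from T→e S' d we get {e}. So FIRST(T) = {c, d, e}.
FIRST(S): from S→d d T we get {d}; from S→T' T S Q we get {c, d, e}; from S→d we get {d}. So FIRST(S) = {c, d, e}.
FIRST(Q): from Q→T' S we get {c, d, e}. So FIRST(Q) = {c, d, e}.
FIRST(S'): from S'→T we get {c, d, e}; from S'→Q S' e we get {c, d, e}; from S'→T e c c we get {c, d, e}; from S'→epsilon we get {epsilon}. So FIRST(S') = {epsilon, c, d, e}.
FOLLOW(T) includes $ since T is the start symbol.
FOLLOW(T'): in S→T' T S Q, T' is followed by T S Q with FIRST {c, d, e}; in Q→T' S, T' is followed by S with FIRST {c, d, e}. Thus FOLLOW(T') = {c, d, e}.
FOLLOW(S'): in T→e S' d, S' is followed by d with FIRST {d}; in S'→Q S' e, S' is followed by e with FIRST {e}. Thus FOLLOW(S') = {d, e}.
FOLLOW(T): in T→S T, the suffix after T is empty (adds nothing new); in S→d d T, the suffix after T is empty, so FOLLOW(T) ⊇ FOLLOW(S) = {c, d, e}; in S→T' T S Q, T is followed by S Q with FIRST {c, d, e}; in S'→T, the suffix after T is empty, so FOLLOW(T) ⊇ FOLLOW(S') = {d, e}; in S'→T e c c, T is followed by e c c with FIRST {e}. Thus FOLLOW(T) = {$, c, d, e}.
FOLLOW(S): in T→S T, S is followed by T with FIRST {c, d, e}; in S→T' T S Q, S is followed by Q with FIRST {c, d, e}; in Q→T' S, the suffix after S is empty, so FOLLOW(S) ⊇ FOLLOW(Q) = {c, d, e}. Thus FOLLOW(S) = {c, d, e}.
FOLLOW(Q): in S→T' T S Q, the suffix after Q is empty, so FOLLOW(Q) ⊇ FOLLOW(S) = {c, d, e}; in S'→Q S' e, Q is followed by S' e with FIRST {c, d, e}. Thus FOLLOW(Q) = {c, d, e}.

{$, c, d, e}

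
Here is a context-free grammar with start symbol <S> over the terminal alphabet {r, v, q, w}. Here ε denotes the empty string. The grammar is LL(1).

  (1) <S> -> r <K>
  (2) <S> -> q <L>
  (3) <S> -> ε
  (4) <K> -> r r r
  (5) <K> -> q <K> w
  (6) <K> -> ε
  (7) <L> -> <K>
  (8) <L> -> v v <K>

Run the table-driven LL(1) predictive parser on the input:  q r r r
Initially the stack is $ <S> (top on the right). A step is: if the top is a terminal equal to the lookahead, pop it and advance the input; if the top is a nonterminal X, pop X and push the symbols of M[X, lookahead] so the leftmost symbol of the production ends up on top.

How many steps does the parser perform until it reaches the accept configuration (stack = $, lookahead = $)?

7

step 1: stack=$ <S>  input=q r r r $  — expand <S> -> q <L>
step 2: stack=$ <L> q  input=q r r r $  — match q
step 3: stack=$ <L>  input=r r r $  — expand <L> -> <K>
step 4: stack=$ <K>  input=r r r $  — expand <K> -> r r r
step 5: stack=$ r r r  input=r r r $  — match r
step 6: stack=$ r r  input=r r $  — match r
step 7: stack=$ r  input=r $  — match r
Accept reached after 7 steps.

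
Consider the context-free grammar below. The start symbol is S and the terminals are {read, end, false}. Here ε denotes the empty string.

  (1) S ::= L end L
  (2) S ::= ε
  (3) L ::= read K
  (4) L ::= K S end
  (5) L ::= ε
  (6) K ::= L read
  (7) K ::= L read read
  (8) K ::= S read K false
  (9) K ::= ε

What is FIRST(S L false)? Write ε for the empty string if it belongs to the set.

{end, false, read}

FIRST(S) = {ε, end, read}  (via L end L)
FIRST(L) = {ε, end, read}  (via K S end)
FIRST(K) = {ε, end, read}  (via L read, L read read, S read K false)
FIRST(S L false): take FIRST of each symbol in turn, carrying on past any symbol whose FIRST contains ε; result {end, false, read}.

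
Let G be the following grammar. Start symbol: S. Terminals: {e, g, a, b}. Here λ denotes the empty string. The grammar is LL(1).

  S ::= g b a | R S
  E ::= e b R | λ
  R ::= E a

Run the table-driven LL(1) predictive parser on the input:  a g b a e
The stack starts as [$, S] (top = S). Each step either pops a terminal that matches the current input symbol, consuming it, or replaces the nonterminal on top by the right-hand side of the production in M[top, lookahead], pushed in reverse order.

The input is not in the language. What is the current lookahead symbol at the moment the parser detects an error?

e

     Stack    Input        Action
  1  $ S      a g b a e $  expand S ::= R S
  2  $ S R    a g b a e $  expand R ::= E a
  3  $ S a E  a g b a e $  expand E ::= λ
  4  $ S a    a g b a e $  match a
  5  $ S      g b a e $    expand S ::= g b a
  6  $ a b g  g b a e $    match g
  7  $ a b    b a e $      match b
  8  $ a      a e $        match a
  9  $        e $          error: stack empty but input remains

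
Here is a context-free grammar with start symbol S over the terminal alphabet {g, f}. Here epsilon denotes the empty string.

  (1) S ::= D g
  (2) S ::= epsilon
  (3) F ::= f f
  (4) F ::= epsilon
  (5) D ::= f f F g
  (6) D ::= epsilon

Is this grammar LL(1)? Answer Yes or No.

FIRST(S) = {epsilon, f, g}
FIRST(F) = {epsilon, f}
FIRST(D) = {epsilon, f}
FOLLOW(S) = {$}
FOLLOW(F) = {g}
FOLLOW(D) = {g}
Each cell of M receives at most one production.

Yes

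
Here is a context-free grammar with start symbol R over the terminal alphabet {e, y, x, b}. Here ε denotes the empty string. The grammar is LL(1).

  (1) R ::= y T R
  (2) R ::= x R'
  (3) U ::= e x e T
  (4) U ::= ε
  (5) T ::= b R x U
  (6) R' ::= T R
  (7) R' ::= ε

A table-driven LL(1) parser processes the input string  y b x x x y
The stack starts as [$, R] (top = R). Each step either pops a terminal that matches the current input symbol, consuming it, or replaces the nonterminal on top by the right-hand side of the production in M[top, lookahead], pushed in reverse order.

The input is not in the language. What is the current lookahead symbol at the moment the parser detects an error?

y

      Stack         Input          Action
   1  $ R           y b x x x y $  expand R ::= y T R
   2  $ R T y       y b x x x y $  match y
   3  $ R T         b x x x y $    expand T ::= b R x U
   4  $ R U x R b   b x x x y $    match b
   5  $ R U x R     x x x y $      expand R ::= x R'
   6  $ R U x R' x  x x x y $      match x
   7  $ R U x R'    x x y $        expand R' ::= ε
   8  $ R U x       x x y $        match x
   9  $ R U         x y $          expand U ::= ε
  10  $ R           x y $          expand R ::= x R'
  11  $ R' x        x y $          match x
  12  $ R'          y $            error: M[R', y] is empty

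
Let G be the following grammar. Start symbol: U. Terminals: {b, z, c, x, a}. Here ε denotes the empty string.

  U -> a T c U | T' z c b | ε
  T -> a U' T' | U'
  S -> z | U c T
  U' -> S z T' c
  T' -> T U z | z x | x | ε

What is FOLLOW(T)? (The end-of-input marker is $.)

FIRST(U): from U->a T c U we get {a}; from U->T' z c b we get {a, c, x, z}; from U->ε we get {ε}. So FIRST(U) = {ε, a, c, x, z}.
FIRST(S): from S->z we get {z}; from S->U c T we get {a, c, x, z}. So FIRST(S) = {a, c, x, z}.
FIRST(U'): from U'->S z T' c we get {a, c, x, z}. So FIRST(U') = {a, c, x, z}.
FIRST(T): from T->a U' T' we get {a}; from T->U' we get {a, c, x, z}. So FIRST(T) = {a, c, x, z}.
FIRST(T'): from T'->T U z we get {a, c, x, z}; from T'->z x we get {z}; from T'->x we get {x}; from T'->ε we get {ε}. So FIRST(T') = {ε, a, c, x, z}.
FOLLOW(U) includes $ since U is the start symbol.
FOLLOW(U): in U->a T c U, the suffix after U is empty (adds nothing new); in S->U c T, U is followed by c T with FIRST {c}; in T'->T U z, U is followed by z with FIRST {z}. Thus FOLLOW(U) = {$, c, z}.
FOLLOW(S): in U'->S z T' c, S is followed by z T' c with FIRST {z}. Thus FOLLOW(S) = {z}.
FOLLOW(T): in U->a T c U, T is followed by c U with FIRST {c}; in S->U c T, the suffix after T is empty, so FOLLOW(T) ⊇ FOLLOW(S) = {z}; in T'->T U z, T is followed by U z with FIRST {a, c, x, z}. Thus FOLLOW(T) = {a, c, x, z}.
FOLLOW(U'): in T->a U' T', U' is followed by T' with FIRST {ε, a, c, x, z}; in T->a U' T', the suffix after U' is nullable, so FOLLOW(U') ⊇ FOLLOW(T) = {a, c, x, z}; in T->U', the suffix after U' is empty, so FOLLOW(U') ⊇ FOLLOW(T) = {a, c, x, z}. Thus FOLLOW(U') = {a, c, x, z}.
FOLLOW(T'): in U->T' z c b, T' is followed by z c b with FIRST {z}; in T->a U' T', the suffix after T' is empty, so FOLLOW(T') ⊇ FOLLOW(T) = {a, c, x, z}; in U'->S z T' c, T' is followed by c with FIRST {c}. Thus FOLLOW(T') = {a, c, x, z}.

{a, c, x, z}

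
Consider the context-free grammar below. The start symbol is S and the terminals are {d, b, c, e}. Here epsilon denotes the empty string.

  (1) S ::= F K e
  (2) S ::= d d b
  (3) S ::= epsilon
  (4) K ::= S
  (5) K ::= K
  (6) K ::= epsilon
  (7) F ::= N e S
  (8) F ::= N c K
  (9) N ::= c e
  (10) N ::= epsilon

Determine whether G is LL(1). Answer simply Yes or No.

No

FIRST(S) = {epsilon, c, d, e}
FIRST(K) = {epsilon, c, d, e}
FIRST(F) = {c, e}
FIRST(N) = {epsilon, c}
FOLLOW(S) = {$, c, d, e}
FOLLOW(K) = {c, d, e}
FOLLOW(F) = {c, d, e}
FOLLOW(N) = {c, e}
Cell M[F, c] receives both F ::= N e S and F ::= N c K — the grammar is not LL(1).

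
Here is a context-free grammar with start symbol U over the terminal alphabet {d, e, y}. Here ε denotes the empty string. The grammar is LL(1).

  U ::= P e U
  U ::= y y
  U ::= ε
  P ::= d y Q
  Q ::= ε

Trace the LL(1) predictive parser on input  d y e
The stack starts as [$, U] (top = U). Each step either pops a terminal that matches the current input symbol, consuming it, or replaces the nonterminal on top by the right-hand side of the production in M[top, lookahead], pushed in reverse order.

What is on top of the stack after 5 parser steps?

     Stack        Input    Action
  1  $ U          d y e $  expand U ::= P e U
  2  $ U e P      d y e $  expand P ::= d y Q
  3  $ U e Q y d  d y e $  match d
  4  $ U e Q y    y e $    match y
  5  $ U e Q      e $      expand Q ::= ε
Stack after step 5: $ U e (top = e).

e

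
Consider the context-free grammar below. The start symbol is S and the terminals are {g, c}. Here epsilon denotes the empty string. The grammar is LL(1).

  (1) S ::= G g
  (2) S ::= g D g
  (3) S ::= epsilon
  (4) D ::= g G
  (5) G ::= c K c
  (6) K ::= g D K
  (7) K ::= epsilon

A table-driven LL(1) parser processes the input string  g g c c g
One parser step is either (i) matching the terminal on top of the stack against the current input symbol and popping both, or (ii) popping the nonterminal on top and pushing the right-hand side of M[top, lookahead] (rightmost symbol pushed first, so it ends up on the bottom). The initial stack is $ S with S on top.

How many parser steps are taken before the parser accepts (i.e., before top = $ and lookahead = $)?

     Stack      Input        Action
  1  $ S        g g c c g $  expand S ::= g D g
  2  $ g D g    g g c c g $  match g
  3  $ g D      g c c g $    expand D ::= g G
  4  $ g G g    g c c g $    match g
  5  $ g G      c c g $      expand G ::= c K c
  6  $ g c K c  c c g $      match c
  7  $ g c K    c g $        expand K ::= epsilon
  8  $ g c      c g $        match c
  9  $ g        g $          match g
Accept reached after 9 steps.

9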